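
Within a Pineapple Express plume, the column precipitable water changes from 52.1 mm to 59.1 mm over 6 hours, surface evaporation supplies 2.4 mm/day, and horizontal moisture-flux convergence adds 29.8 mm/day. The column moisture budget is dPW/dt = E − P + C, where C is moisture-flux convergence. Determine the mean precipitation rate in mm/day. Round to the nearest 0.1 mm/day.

dPW/dt = (59.1 − 52.1) mm / (6/24 day) = +28.000 mm/day.
P = E + C − dPW/dt = 2.4 + (29.8) − (+28.000) = 4.2 mm/day.

P ≈ 4.2 mm/day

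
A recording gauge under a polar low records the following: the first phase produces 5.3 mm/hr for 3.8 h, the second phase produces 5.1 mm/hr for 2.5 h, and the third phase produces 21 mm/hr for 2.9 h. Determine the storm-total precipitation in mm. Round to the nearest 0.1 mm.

total ≈ 93.8 mm

Total = Σ Rᵢ Δtᵢ = 5.3 × 3.8 + 5.1 × 2.5 + 21 × 2.9
      = 20.14 + 12.75 + 60.9 = 93.8 mm.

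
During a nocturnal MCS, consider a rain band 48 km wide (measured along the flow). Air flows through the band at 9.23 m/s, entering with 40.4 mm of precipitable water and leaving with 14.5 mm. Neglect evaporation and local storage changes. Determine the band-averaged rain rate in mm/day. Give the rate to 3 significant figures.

Column moisture flux per unit crosswind length is F = V × PW.
Inflow: F_in = 9.23 × 40.4 = 372.892 mm·m/s
Outflow: F_out = 9.23 × 14.5 = 133.835 mm·m/s
Steady-state rate R = (F_in − F_out)/L = (372.892 − 133.835) / 48000 m = 4.980e-03 mm/s.
R = 4.980e-03 × 3600 × 24 = 430 mm/day.

R ≈ 430 mm/day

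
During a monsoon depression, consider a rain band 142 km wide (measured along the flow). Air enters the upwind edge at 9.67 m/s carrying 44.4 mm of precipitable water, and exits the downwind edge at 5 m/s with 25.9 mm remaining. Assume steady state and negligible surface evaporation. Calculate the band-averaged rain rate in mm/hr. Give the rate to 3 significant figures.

Column moisture flux per unit crosswind length is F = V × PW.
Inflow: F_in = 9.67 × 44.4 = 429.348 mm·m/s
Outflow: F_out = 5 × 25.9 = 129.5 mm·m/s
Steady-state rate R = (F_in − F_out)/L = (429.348 − 129.5) / 142000 m = 2.112e-03 mm/s.
R = 2.112e-03 × 3600 = 7.60 mm/hr.

R ≈ 7.60 mm/hr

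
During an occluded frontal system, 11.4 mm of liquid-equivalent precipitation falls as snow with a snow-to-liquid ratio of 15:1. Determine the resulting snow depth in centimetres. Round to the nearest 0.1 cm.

snow depth ≈ 17.1 cm

Snow depth = liquid × ratio = 11.4 mm × 15 = 171 mm = 17.1 cm.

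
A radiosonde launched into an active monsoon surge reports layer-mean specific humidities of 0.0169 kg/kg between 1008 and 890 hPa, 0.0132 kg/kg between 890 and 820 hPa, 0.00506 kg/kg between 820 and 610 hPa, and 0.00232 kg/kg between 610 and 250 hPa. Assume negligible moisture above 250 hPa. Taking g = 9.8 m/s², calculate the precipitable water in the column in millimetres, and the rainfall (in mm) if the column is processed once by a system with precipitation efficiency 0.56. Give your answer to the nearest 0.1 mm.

PW ≈ 49.1 mm; rainfall ≈ 27.5 mm

Precipitable water is the column-integrated vapour mass per unit area: PW = (1/g) Σ q̄ Δp, with q in kg/kg and Δp in Pa (1 kg/m² of water = 1 mm).
Layer 1008–890 hPa: Δp = 118 hPa = 11800 Pa, q̄ = 0.0169 kg/kg → 0.0169 × 11800 / 9.8 = 20.35 mm
Layer 890–820 hPa: Δp = 70 hPa = 7000 Pa, q̄ = 0.0132 kg/kg → 0.0132 × 7000 / 9.8 = 9.43 mm
Layer 820–610 hPa: Δp = 210 hPa = 21000 Pa, q̄ = 0.00506 kg/kg → 0.00506 × 21000 / 9.8 = 10.84 mm
Layer 610–250 hPa: Δp = 360 hPa = 36000 Pa, q̄ = 0.00232 kg/kg → 0.00232 × 36000 / 9.8 = 8.52 mm
PW = 20.35 + 9.43 + 10.84 + 8.52 = 49.14 ≈ 49.1 mm.
Rainfall = ε × PW = 0.56 × 49.1 = 27.5 mm.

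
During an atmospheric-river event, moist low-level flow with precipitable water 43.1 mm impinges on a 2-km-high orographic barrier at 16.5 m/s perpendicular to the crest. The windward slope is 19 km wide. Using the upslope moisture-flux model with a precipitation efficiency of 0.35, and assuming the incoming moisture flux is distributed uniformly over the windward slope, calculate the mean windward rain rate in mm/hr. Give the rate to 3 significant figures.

Incoming column moisture flux per unit ridge length: F = V × PW = 16.5 × 43.1 = 711.15 mm·m/s.
Spread over the 19 km slope with efficiency ε = 0.35: R = ε·F/W = 0.35 × 711.15 / 19000 m = 1.310e-02 mm/s.
R = 1.310e-02 × 3600 = 47.2 mm/hr.

R ≈ 47.2 mm/hr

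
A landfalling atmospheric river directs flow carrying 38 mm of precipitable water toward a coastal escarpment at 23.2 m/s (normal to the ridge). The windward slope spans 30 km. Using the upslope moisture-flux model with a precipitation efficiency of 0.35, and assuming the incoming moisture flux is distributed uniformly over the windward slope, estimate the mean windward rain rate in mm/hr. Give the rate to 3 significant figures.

R ≈ 37.0 mm/hr

Incoming column moisture flux per unit ridge length: F = V × PW = 23.2 × 38 = 881.6 mm·m/s.
Spread over the 30 km slope with efficiency ε = 0.35: R = ε·F/W = 0.35 × 881.6 / 30000 m = 1.029e-02 mm/s.
R = 1.029e-02 × 3600 = 37.0 mm/hr.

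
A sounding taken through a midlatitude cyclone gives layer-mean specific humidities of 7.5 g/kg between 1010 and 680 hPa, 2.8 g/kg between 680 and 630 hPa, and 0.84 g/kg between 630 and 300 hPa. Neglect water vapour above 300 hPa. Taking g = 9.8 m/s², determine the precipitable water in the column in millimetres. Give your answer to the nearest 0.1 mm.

Precipitable water is the column-integrated vapour mass per unit area: PW = (1/g) Σ q̄ Δp, with q in kg/kg and Δp in Pa (1 kg/m² of water = 1 mm).
Layer 1010–680 hPa: Δp = 330 hPa = 33000 Pa, q̄ = 0.0075 kg/kg → 0.0075 × 33000 / 9.8 = 25.26 mm
Layer 680–630 hPa: Δp = 50 hPa = 5000 Pa, q̄ = 0.0028 kg/kg → 0.0028 × 5000 / 9.8 = 1.43 mm
Layer 630–300 hPa: Δp = 330 hPa = 33000 Pa, q̄ = 0.00084 kg/kg → 0.00084 × 33000 / 9.8 = 2.83 mm
PW = 25.26 + 1.43 + 2.83 = 29.52 ≈ 29.5 mm.

PW ≈ 29.5 mm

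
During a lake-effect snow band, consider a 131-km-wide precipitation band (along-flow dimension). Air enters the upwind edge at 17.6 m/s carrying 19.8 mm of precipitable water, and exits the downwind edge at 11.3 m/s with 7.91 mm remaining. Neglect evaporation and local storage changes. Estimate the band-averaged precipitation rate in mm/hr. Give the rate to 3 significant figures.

R ≈ 7.12 mm/hr

Column moisture flux per unit crosswind length is F = V × PW.
Inflow: F_in = 17.6 × 19.8 = 348.48 mm·m/s
Outflow: F_out = 11.3 × 7.91 = 89.383 mm·m/s
Steady-state rate R = (F_in − F_out)/L = (348.48 − 89.383) / 131000 m = 1.978e-03 mm/s.
R = 1.978e-03 × 3600 = 7.12 mm/hr.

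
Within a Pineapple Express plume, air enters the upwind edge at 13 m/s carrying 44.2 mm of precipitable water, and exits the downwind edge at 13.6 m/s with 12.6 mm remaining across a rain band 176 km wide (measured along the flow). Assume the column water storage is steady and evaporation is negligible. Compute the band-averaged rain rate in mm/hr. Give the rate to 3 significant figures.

Column moisture flux per unit crosswind length is F = V × PW.
Inflow: F_in = 13 × 44.2 = 574.6 mm·m/s
Outflow: F_out = 13.6 × 12.6 = 171.36 mm·m/s
Steady-state rate R = (F_in − F_out)/L = (574.6 − 171.36) / 176000 m = 2.291e-03 mm/s.
R = 2.291e-03 × 3600 = 8.25 mm/hr.

R ≈ 8.25 mm/hr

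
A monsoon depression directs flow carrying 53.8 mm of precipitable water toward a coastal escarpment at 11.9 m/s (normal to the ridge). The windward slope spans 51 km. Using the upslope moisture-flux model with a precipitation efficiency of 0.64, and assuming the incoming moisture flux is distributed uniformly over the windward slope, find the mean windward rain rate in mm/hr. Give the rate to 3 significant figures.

Incoming column moisture flux per unit ridge length: F = V × PW = 11.9 × 53.8 = 640.22 mm·m/s.
Spread over the 51 km slope with efficiency ε = 0.64: R = ε·F/W = 0.64 × 640.22 / 51000 m = 8.034e-03 mm/s.
R = 8.034e-03 × 3600 = 28.9 mm/hr.

R ≈ 28.9 mm/hr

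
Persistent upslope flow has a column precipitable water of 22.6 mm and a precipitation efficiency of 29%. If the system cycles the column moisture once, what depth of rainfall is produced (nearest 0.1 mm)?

Rainfall = ε × PW = 0.29 × 22.6 = 6.6 mm.

rainfall ≈ 6.6 mm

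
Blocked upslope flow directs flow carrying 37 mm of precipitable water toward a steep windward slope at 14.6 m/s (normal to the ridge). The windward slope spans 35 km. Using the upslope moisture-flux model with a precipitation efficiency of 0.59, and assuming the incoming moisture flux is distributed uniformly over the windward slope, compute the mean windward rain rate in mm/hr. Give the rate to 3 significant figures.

R ≈ 32.8 mm/hr

Incoming column moisture flux per unit ridge length: F = V × PW = 14.6 × 37 = 540.2 mm·m/s.
Spread over the 35 km slope with efficiency ε = 0.59: R = ε·F/W = 0.59 × 540.2 / 35000 m = 9.106e-03 mm/s.
R = 9.106e-03 × 3600 = 32.8 mm/hr.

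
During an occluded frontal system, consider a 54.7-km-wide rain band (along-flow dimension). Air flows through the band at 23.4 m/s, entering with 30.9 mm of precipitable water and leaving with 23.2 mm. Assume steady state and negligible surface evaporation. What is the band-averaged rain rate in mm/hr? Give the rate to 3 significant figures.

R ≈ 11.9 mm/hr

Column moisture flux per unit crosswind length is F = V × PW.
Inflow: F_in = 23.4 × 30.9 = 723.06 mm·m/s
Outflow: F_out = 23.4 × 23.2 = 542.88 mm·m/s
Steady-state rate R = (F_in − F_out)/L = (723.06 − 542.88) / 54700 m = 3.294e-03 mm/s.
R = 3.294e-03 × 3600 = 11.9 mm/hr.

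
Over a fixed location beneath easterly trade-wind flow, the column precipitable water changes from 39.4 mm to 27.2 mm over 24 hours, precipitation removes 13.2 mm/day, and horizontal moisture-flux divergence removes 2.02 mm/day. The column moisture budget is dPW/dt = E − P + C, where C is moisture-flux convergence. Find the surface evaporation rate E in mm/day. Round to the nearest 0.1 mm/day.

E ≈ 3.0 mm/day

dPW/dt = (27.2 − 39.4) mm / (24/24 day) = -12.200 mm/day.
E = dPW/dt + P − C = (-12.200) + 13.2 − (-2.02) = 3.0 mm/day.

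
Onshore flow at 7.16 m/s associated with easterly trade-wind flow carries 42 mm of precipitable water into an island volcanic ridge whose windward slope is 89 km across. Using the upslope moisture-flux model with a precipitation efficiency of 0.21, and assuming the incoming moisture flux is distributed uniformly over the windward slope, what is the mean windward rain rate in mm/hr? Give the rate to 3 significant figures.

R ≈ 2.55 mm/hr

Incoming column moisture flux per unit ridge length: F = V × PW = 7.16 × 42 = 300.72 mm·m/s.
Spread over the 89 km slope with efficiency ε = 0.21: R = ε·F/W = 0.21 × 300.72 / 89000 m = 7.096e-04 mm/s.
R = 7.096e-04 × 3600 = 2.55 mm/hr.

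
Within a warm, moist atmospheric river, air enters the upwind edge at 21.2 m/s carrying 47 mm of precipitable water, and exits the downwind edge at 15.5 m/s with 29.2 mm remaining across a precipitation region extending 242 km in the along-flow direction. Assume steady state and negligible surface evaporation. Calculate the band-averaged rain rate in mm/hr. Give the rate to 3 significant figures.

R ≈ 8.09 mm/hr

Column moisture flux per unit crosswind length is F = V × PW.
Inflow: F_in = 21.2 × 47 = 996.4 mm·m/s
Outflow: F_out = 15.5 × 29.2 = 452.6 mm·m/s
Steady-state rate R = (F_in − F_out)/L = (996.4 − 452.6) / 242000 m = 2.247e-03 mm/s.
R = 2.247e-03 × 3600 = 8.09 mm/hr.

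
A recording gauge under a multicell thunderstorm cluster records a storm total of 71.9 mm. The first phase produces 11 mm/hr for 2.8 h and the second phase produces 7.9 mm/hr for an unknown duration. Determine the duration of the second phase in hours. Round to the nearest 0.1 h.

Known phases: 11 × 2.8 = 30.8 mm.
Remaining depth = 71.9 − 30.8 = 41.1 mm.
Duration = 41.1 / 7.9 = 5.2 h.

duration ≈ 5.2 h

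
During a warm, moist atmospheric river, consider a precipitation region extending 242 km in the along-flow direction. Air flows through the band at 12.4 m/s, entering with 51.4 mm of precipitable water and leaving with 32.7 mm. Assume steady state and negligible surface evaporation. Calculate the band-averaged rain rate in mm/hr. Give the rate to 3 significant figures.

R ≈ 3.45 mm/hr

Column moisture flux per unit crosswind length is F = V × PW.
Inflow: F_in = 12.4 × 51.4 = 637.36 mm·m/s
Outflow: F_out = 12.4 × 32.7 = 405.48 mm·m/s
Steady-state rate R = (F_in − F_out)/L = (637.36 − 405.48) / 242000 m = 9.582e-04 mm/s.
R = 9.582e-04 × 3600 = 3.45 mm/hr.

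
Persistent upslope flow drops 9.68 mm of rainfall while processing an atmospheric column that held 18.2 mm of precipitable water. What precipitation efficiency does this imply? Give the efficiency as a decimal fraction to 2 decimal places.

ε = rainfall / PW = 9.68 / 18.2 = 0.53.

ε ≈ 0.53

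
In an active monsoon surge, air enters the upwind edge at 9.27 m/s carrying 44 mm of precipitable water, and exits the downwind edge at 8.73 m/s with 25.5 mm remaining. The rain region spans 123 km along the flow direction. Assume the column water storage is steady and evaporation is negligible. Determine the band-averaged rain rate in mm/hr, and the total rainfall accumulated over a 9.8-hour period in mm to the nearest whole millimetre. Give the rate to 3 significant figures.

Column moisture flux per unit crosswind length is F = V × PW.
Inflow: F_in = 9.27 × 44 = 407.88 mm·m/s
Outflow: F_out = 8.73 × 25.5 = 222.615 mm·m/s
Steady-state rate R = (F_in − F_out)/L = (407.88 − 222.615) / 123000 m = 1.506e-03 mm/s.
R = 1.506e-03 × 3600 = 5.42 mm/hr.
Over 9.8 h: total = 5.42 × 9.8 = 53.116 ≈ 53 mm.

R ≈ 5.42 mm/hr; total ≈ 53 mm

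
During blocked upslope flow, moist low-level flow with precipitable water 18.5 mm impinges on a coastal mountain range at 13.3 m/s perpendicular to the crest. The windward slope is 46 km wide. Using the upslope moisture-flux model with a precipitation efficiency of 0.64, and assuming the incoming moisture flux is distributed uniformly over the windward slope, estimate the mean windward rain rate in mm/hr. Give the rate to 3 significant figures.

Incoming column moisture flux per unit ridge length: F = V × PW = 13.3 × 18.5 = 246.05 mm·m/s.
Spread over the 46 km slope with efficiency ε = 0.64: R = ε·F/W = 0.64 × 246.05 / 46000 m = 3.423e-03 mm/s.
R = 3.423e-03 × 3600 = 12.3 mm/hr.

R ≈ 12.3 mm/hr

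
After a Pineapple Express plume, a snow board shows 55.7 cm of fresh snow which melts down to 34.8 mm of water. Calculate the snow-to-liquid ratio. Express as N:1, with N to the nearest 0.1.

Ratio = snow depth / SWE = 557 mm / 34.8 mm = 16.0, i.e. 16.0:1.

ratio ≈ 16.0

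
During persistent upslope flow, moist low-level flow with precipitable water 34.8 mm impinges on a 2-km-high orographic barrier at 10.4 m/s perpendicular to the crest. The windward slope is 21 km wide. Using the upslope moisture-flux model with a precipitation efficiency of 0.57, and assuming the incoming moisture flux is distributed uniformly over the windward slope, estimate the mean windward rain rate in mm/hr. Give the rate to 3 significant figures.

R ≈ 35.4 mm/hr

Incoming column moisture flux per unit ridge length: F = V × PW = 10.4 × 34.8 = 361.92 mm·m/s.
Spread over the 21 km slope with efficiency ε = 0.57: R = ε·F/W = 0.57 × 361.92 / 21000 m = 9.824e-03 mm/s.
R = 9.824e-03 × 3600 = 35.4 mm/hr.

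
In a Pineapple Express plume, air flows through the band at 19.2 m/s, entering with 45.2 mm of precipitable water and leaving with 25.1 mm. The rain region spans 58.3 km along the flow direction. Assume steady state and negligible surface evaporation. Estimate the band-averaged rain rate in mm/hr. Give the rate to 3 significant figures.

R ≈ 23.8 mm/hr

Column moisture flux per unit crosswind length is F = V × PW.
Inflow: F_in = 19.2 × 45.2 = 867.84 mm·m/s
Outflow: F_out = 19.2 × 25.1 = 481.92 mm·m/s
Steady-state rate R = (F_in − F_out)/L = (867.84 − 481.92) / 58300 m = 6.620e-03 mm/s.
R = 6.620e-03 × 3600 = 23.8 mm/hr.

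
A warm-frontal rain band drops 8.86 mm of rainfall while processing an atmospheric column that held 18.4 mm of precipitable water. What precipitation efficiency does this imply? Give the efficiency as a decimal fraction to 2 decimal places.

ε = rainfall / PW = 8.86 / 18.4 = 0.48.

ε ≈ 0.48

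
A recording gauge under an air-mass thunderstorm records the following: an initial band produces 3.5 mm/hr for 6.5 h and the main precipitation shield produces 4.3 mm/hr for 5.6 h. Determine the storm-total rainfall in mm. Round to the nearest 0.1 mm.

total ≈ 46.8 mm

Total = Σ Rᵢ Δtᵢ = 3.5 × 6.5 + 4.3 × 5.6
      = 22.75 + 24.08 = 46.8 mm.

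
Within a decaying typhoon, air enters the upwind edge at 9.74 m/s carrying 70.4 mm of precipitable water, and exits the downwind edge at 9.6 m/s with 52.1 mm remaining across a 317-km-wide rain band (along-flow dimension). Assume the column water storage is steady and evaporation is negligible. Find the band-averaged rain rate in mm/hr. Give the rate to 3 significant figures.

Column moisture flux per unit crosswind length is F = V × PW.
Inflow: F_in = 9.74 × 70.4 = 685.696 mm·m/s
Outflow: F_out = 9.6 × 52.1 = 500.16 mm·m/s
Steady-state rate R = (F_in − F_out)/L = (685.696 − 500.16) / 317000 m = 5.853e-04 mm/s.
R = 5.853e-04 × 3600 = 2.11 mm/hr.

R ≈ 2.11 mm/hr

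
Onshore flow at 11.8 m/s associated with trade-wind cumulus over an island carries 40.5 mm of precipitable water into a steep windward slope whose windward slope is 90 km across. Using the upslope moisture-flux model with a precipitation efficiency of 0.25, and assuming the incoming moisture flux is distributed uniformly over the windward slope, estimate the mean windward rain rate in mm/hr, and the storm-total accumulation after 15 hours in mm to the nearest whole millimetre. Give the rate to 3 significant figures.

R ≈ 4.78 mm/hr; total ≈ 72 mm

Incoming column moisture flux per unit ridge length: F = V × PW = 11.8 × 40.5 = 477.9 mm·m/s.
Spread over the 90 km slope with efficiency ε = 0.25: R = ε·F/W = 0.25 × 477.9 / 90000 m = 1.328e-03 mm/s.
R = 1.328e-03 × 3600 = 4.78 mm/hr.
Over 15 h: total = 4.78 × 15 = 71.7 ≈ 72 mm.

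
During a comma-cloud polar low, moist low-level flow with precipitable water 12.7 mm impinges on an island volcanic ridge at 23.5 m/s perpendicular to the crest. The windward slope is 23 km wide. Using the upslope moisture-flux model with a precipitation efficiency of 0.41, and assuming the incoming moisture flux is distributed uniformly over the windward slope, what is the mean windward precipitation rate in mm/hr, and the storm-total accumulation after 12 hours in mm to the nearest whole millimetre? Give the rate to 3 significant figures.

Incoming column moisture flux per unit ridge length: F = V × PW = 23.5 × 12.7 = 298.45 mm·m/s.
Spread over the 23 km slope with efficiency ε = 0.41: R = ε·F/W = 0.41 × 298.45 / 23000 m = 5.320e-03 mm/s.
R = 5.320e-03 × 3600 = 19.2 mm/hr.
Over 12 h: total = 19.2 × 12 = 230.4 ≈ 230 mm.

R ≈ 19.2 mm/hr; total ≈ 230 mm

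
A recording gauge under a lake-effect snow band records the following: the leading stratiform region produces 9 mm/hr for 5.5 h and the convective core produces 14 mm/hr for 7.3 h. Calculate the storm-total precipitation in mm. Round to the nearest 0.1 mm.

total ≈ 151.7 mm

Total = Σ Rᵢ Δtᵢ = 9 × 5.5 + 14 × 7.3
      = 49.5 + 102.2 = 151.7 mm.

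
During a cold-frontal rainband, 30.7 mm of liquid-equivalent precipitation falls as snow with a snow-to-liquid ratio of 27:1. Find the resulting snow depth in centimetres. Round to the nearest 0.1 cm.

Snow depth = liquid × ratio = 30.7 mm × 27 = 828.9 mm = 82.9 cm.

snow depth ≈ 82.9 cm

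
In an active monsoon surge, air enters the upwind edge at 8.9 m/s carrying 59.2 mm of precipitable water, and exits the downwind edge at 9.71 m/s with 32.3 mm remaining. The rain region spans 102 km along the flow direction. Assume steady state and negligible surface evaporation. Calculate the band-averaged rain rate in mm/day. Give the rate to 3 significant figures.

Column moisture flux per unit crosswind length is F = V × PW.
Inflow: F_in = 8.9 × 59.2 = 526.88 mm·m/s
Outflow: F_out = 9.71 × 32.3 = 313.633 mm·m/s
Steady-state rate R = (F_in − F_out)/L = (526.88 − 313.633) / 102000 m = 2.091e-03 mm/s.
R = 2.091e-03 × 3600 × 24 = 181 mm/day.

R ≈ 181 mm/day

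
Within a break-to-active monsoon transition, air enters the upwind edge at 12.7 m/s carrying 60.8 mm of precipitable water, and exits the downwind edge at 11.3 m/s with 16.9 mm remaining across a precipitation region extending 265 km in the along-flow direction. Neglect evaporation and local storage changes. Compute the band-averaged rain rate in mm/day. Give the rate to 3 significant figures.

Column moisture flux per unit crosswind length is F = V × PW.
Inflow: F_in = 12.7 × 60.8 = 772.16 mm·m/s
Outflow: F_out = 11.3 × 16.9 = 190.97 mm·m/s
Steady-state rate R = (F_in − F_out)/L = (772.16 − 190.97) / 265000 m = 2.193e-03 mm/s.
R = 2.193e-03 × 3600 × 24 = 189 mm/day.

R ≈ 189 mm/day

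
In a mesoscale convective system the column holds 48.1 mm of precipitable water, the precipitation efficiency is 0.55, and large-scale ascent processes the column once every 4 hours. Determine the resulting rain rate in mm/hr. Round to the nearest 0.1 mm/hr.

R ≈ 6.6 mm/hr

Each overturning extracts ε × PW = 0.55 × 48.1 = 26.455 mm.
Rate = ε·PW / τ = 26.455 / 4 h = 6.6 mm/hr.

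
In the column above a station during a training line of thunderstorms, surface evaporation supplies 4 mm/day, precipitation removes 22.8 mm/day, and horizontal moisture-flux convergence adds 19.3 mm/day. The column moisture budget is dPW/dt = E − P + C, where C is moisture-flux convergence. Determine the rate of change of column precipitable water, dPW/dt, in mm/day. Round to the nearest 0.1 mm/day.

dPW/dt ≈ 0.5 mm/day

dPW/dt = E − P + C = 4 − 22.8 + (19.3) = 0.5 mm/day.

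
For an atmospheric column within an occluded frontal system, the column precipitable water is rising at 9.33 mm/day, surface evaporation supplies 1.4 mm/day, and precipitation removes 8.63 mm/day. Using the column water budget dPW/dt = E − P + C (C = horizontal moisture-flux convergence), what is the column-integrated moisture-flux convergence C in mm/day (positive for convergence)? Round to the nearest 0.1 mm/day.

dPW/dt = +9.33 mm/day.
C = dPW/dt − E + P = (+9.33) − 1.4 + 8.63 = 16.6 mm/day.

C ≈ 16.6 mm/day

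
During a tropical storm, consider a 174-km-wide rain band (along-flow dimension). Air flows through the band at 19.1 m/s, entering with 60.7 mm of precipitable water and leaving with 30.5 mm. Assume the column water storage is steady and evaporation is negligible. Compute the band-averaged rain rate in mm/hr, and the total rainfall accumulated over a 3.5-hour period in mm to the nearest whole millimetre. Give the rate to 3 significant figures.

R ≈ 11.9 mm/hr; total ≈ 42 mm

Column moisture flux per unit crosswind length is F = V × PW.
Inflow: F_in = 19.1 × 60.7 = 1159.37 mm·m/s
Outflow: F_out = 19.1 × 30.5 = 582.55 mm·m/s
Steady-state rate R = (F_in − F_out)/L = (1159.37 − 582.55) / 174000 m = 3.315e-03 mm/s.
R = 3.315e-03 × 3600 = 11.9 mm/hr.
Over 3.5 h: total = 11.9 × 3.5 = 41.65 ≈ 42 mm.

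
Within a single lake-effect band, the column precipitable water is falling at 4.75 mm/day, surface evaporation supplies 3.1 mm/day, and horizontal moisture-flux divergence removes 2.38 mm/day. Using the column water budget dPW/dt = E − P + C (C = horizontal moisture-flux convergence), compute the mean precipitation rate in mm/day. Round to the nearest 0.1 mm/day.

dPW/dt = -4.75 mm/day.
P = E + C − dPW/dt = 3.1 + (-2.38) − (-4.75) = 5.5 mm/day.

P ≈ 5.5 mm/day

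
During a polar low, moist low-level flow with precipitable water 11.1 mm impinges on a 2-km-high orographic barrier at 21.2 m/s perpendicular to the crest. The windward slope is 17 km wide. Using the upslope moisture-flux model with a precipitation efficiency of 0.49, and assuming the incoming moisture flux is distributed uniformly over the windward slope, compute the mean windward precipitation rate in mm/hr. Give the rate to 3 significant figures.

R ≈ 24.4 mm/hr

Incoming column moisture flux per unit ridge length: F = V × PW = 21.2 × 11.1 = 235.32 mm·m/s.
Spread over the 17 km slope with efficiency ε = 0.49: R = ε·F/W = 0.49 × 235.32 / 17000 m = 6.783e-03 mm/s.
R = 6.783e-03 × 3600 = 24.4 mm/hr.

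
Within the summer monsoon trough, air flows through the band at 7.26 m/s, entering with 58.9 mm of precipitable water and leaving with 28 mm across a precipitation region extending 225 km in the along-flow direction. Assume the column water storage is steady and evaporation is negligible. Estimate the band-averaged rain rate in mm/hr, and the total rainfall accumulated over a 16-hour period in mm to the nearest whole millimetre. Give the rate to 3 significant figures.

Column moisture flux per unit crosswind length is F = V × PW.
Inflow: F_in = 7.26 × 58.9 = 427.614 mm·m/s
Outflow: F_out = 7.26 × 28 = 203.28 mm·m/s
Steady-state rate R = (F_in − F_out)/L = (427.614 − 203.28) / 225000 m = 9.970e-04 mm/s.
R = 9.970e-04 × 3600 = 3.59 mm/hr.
Over 16 h: total = 3.59 × 16 = 57.44 ≈ 57 mm.

R ≈ 3.59 mm/hr; total ≈ 57 mm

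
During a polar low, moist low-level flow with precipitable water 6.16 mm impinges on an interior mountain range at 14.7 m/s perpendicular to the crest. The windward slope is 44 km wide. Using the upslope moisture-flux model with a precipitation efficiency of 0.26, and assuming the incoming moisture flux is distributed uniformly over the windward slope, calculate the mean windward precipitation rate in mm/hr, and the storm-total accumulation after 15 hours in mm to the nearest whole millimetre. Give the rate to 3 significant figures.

Incoming column moisture flux per unit ridge length: F = V × PW = 14.7 × 6.16 = 90.552 mm·m/s.
Spread over the 44 km slope with efficiency ε = 0.26: R = ε·F/W = 0.26 × 90.552 / 44000 m = 5.351e-04 mm/s.
R = 5.351e-04 × 3600 = 1.93 mm/hr.
Over 15 h: total = 1.93 × 15 = 28.95 ≈ 29 mm.

R ≈ 1.93 mm/hr; total ≈ 29 mm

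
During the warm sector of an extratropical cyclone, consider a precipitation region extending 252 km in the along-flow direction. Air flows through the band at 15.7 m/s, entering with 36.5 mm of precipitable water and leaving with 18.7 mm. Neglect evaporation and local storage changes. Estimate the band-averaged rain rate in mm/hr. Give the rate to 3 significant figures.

R ≈ 3.99 mm/hr

Column moisture flux per unit crosswind length is F = V × PW.
Inflow: F_in = 15.7 × 36.5 = 573.05 mm·m/s
Outflow: F_out = 15.7 × 18.7 = 293.59 mm·m/s
Steady-state rate R = (F_in − F_out)/L = (573.05 − 293.59) / 252000 m = 1.109e-03 mm/s.
R = 1.109e-03 × 3600 = 3.99 mm/hr.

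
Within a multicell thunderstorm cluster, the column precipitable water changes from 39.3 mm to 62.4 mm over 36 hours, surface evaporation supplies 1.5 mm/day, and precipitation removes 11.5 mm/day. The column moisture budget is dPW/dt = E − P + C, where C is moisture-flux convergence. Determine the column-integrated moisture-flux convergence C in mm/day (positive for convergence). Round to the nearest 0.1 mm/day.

C ≈ 25.4 mm/day

dPW/dt = (62.4 − 39.3) mm / (36/24 day) = +15.400 mm/day.
C = dPW/dt − E + P = (+15.400) − 1.5 + 11.5 = 25.4 mm/day.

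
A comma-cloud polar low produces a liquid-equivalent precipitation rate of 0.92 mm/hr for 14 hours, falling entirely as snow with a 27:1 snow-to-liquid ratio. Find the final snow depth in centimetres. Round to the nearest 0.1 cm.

Liquid-equivalent depth = 0.92 × 14 = 12.88 mm.
Snow depth = 12.88 mm × 27 = 347.76 mm = 34.8 cm.

snow depth ≈ 34.8 cm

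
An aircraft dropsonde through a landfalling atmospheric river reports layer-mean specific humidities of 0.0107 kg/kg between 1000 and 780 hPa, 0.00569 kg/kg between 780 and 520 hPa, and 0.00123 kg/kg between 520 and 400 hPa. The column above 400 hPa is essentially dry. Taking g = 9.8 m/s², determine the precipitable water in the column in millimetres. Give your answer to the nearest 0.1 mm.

Precipitable water is the column-integrated vapour mass per unit area: PW = (1/g) Σ q̄ Δp, with q in kg/kg and Δp in Pa (1 kg/m² of water = 1 mm).
Layer 1000–780 hPa: Δp = 220 hPa = 22000 Pa, q̄ = 0.0107 kg/kg → 0.0107 × 22000 / 9.8 = 24.02 mm
Layer 780–520 hPa: Δp = 260 hPa = 26000 Pa, q̄ = 0.00569 kg/kg → 0.00569 × 26000 / 9.8 = 15.10 mm
Layer 520–400 hPa: Δp = 120 hPa = 12000 Pa, q̄ = 0.00123 kg/kg → 0.00123 × 12000 / 9.8 = 1.51 mm
PW = 24.02 + 15.10 + 1.51 = 40.63 ≈ 40.6 mm.

PW ≈ 40.6 mm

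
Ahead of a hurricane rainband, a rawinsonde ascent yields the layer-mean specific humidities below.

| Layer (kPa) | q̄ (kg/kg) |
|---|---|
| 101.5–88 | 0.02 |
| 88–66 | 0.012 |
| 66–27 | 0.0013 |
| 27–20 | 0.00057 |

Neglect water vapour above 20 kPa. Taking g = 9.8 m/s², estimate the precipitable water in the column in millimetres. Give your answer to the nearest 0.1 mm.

Precipitable water is the column-integrated vapour mass per unit area: PW = (1/g) Σ q̄ Δp, with q in kg/kg and Δp in Pa (1 kg/m² of water = 1 mm).
Layer 101.5–88 kPa: Δp = 135 hPa = 13500 Pa, q̄ = 0.02 kg/kg → 0.02 × 13500 / 9.8 = 27.55 mm
Layer 88–66 kPa: Δp = 220 hPa = 22000 Pa, q̄ = 0.012 kg/kg → 0.012 × 22000 / 9.8 = 26.94 mm
Layer 66–27 kPa: Δp = 390 hPa = 39000 Pa, q̄ = 0.0013 kg/kg → 0.0013 × 39000 / 9.8 = 5.17 mm
Layer 27–20 kPa: Δp = 70 hPa = 7000 Pa, q̄ = 0.00057 kg/kg → 0.00057 × 7000 / 9.8 = 0.41 mm
PW = 27.55 + 26.94 + 5.17 + 0.41 = 60.07 ≈ 60.1 mm.

PW ≈ 60.1 mm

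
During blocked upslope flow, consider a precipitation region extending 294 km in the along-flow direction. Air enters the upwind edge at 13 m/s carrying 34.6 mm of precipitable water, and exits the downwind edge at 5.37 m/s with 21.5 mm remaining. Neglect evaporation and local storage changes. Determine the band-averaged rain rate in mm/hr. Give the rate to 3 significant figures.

Column moisture flux per unit crosswind length is F = V × PW.
Inflow: F_in = 13 × 34.6 = 449.8 mm·m/s
Outflow: F_out = 5.37 × 21.5 = 115.455 mm·m/s
Steady-state rate R = (F_in − F_out)/L = (449.8 − 115.455) / 294000 m = 1.137e-03 mm/s.
R = 1.137e-03 × 3600 = 4.09 mm/hr.

R ≈ 4.09 mm/hr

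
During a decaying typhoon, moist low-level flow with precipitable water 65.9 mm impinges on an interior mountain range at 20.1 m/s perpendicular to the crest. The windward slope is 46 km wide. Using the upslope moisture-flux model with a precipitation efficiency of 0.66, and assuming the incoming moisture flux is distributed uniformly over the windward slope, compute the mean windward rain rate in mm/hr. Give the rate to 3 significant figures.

R ≈ 68.4 mm/hr

Incoming column moisture flux per unit ridge length: F = V × PW = 20.1 × 65.9 = 1324.59 mm·m/s.
Spread over the 46 km slope with efficiency ε = 0.66: R = ε·F/W = 0.66 × 1324.59 / 46000 m = 1.900e-02 mm/s.
R = 1.900e-02 × 3600 = 68.4 mm/hr.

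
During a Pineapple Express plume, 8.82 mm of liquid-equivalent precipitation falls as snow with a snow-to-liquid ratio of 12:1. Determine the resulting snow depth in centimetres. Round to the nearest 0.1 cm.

Snow depth = liquid × ratio = 8.82 mm × 12 = 105.84 mm = 10.6 cm.

snow depth ≈ 10.6 cm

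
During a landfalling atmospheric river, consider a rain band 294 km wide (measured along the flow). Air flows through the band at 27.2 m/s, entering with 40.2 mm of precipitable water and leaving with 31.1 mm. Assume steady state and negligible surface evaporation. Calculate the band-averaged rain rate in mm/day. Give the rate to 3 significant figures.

Column moisture flux per unit crosswind length is F = V × PW.
Inflow: F_in = 27.2 × 40.2 = 1093.44 mm·m/s
Outflow: F_out = 27.2 × 31.1 = 845.92 mm·m/s
Steady-state rate R = (F_in − F_out)/L = (1093.44 − 845.92) / 294000 m = 8.419e-04 mm/s.
R = 8.419e-04 × 3600 × 24 = 72.7 mm/day.

R ≈ 72.7 mm/day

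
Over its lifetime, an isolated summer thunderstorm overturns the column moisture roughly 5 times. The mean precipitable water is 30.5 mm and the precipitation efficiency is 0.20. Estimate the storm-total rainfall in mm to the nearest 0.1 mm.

rainfall ≈ 30.5 mm

Each cycle deposits ε × PW = 0.20 × 30.5 = 6.1 mm.
Over 5 cycles: 5 × 6.1 = 30.5 mm.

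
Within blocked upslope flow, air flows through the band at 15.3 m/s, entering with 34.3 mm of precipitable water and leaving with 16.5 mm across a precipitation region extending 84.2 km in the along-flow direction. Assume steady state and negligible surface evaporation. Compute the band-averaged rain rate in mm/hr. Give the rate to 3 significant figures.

Column moisture flux per unit crosswind length is F = V × PW.
Inflow: F_in = 15.3 × 34.3 = 524.79 mm·m/s
Outflow: F_out = 15.3 × 16.5 = 252.45 mm·m/s
Steady-state rate R = (F_in − F_out)/L = (524.79 − 252.45) / 84200 m = 3.234e-03 mm/s.
R = 3.234e-03 × 3600 = 11.6 mm/hr.

R ≈ 11.6 mm/hr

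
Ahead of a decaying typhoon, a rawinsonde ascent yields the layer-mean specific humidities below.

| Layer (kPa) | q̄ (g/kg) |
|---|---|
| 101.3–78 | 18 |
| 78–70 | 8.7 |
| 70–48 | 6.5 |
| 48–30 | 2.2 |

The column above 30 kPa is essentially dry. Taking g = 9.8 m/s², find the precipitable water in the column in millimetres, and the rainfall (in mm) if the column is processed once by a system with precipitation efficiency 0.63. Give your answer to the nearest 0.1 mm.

PW ≈ 68.5 mm; rainfall ≈ 43.2 mm

Precipitable water is the column-integrated vapour mass per unit area: PW = (1/g) Σ q̄ Δp, with q in kg/kg and Δp in Pa (1 kg/m² of water = 1 mm).
Layer 101.3–78 kPa: Δp = 233 hPa = 23300 Pa, q̄ = 0.018 kg/kg → 0.018 × 23300 / 9.8 = 42.80 mm
Layer 78–70 kPa: Δp = 80 hPa = 8000 Pa, q̄ = 0.0087 kg/kg → 0.0087 × 8000 / 9.8 = 7.10 mm
Layer 70–48 kPa: Δp = 220 hPa = 22000 Pa, q̄ = 0.0065 kg/kg → 0.0065 × 22000 / 9.8 = 14.59 mm
Layer 48–30 kPa: Δp = 180 hPa = 18000 Pa, q̄ = 0.0022 kg/kg → 0.0022 × 18000 / 9.8 = 4.04 mm
PW = 42.80 + 7.10 + 14.59 + 4.04 = 68.53 ≈ 68.5 mm.
Rainfall = ε × PW = 0.63 × 68.5 = 43.2 mm.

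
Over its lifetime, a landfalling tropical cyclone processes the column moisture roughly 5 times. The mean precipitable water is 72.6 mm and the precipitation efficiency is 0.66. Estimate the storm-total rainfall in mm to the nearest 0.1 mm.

rainfall ≈ 239.6 mm

Each cycle deposits ε × PW = 0.66 × 72.6 = 47.916 mm.
Over 5 cycles: 5 × 47.916 = 239.6 mm.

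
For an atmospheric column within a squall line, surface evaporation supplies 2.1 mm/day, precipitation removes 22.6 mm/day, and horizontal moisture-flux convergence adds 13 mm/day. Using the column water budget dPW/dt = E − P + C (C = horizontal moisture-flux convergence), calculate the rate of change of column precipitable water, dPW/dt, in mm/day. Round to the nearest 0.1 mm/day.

dPW/dt ≈ -7.5 mm/day

dPW/dt = E − P + C = 2.1 − 22.6 + (13) = -7.5 mm/day.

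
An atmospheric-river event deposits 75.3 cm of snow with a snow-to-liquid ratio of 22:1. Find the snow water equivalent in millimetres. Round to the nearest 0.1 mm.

SWE = snow depth / ratio = 75.3 cm / 22 = 3.423 cm = 34.2 mm.

SWE ≈ 34.2 mm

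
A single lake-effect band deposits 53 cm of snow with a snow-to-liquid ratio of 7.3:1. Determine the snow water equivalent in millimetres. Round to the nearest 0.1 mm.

SWE = snow depth / ratio = 53 cm / 7.3 = 7.260 cm = 72.6 mm.

SWE ≈ 72.6 mm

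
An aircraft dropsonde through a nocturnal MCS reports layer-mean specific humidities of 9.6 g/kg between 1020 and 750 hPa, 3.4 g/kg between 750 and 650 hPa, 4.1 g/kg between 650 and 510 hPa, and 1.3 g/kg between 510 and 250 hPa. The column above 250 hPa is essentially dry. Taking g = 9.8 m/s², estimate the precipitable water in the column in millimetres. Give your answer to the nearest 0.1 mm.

PW ≈ 39.2 mm

Precipitable water is the column-integrated vapour mass per unit area: PW = (1/g) Σ q̄ Δp, with q in kg/kg and Δp in Pa (1 kg/m² of water = 1 mm).
Layer 1020–750 hPa: Δp = 270 hPa = 27000 Pa, q̄ = 0.0096 kg/kg → 0.0096 × 27000 / 9.8 = 26.45 mm
Layer 750–650 hPa: Δp = 100 hPa = 10000 Pa, q̄ = 0.0034 kg/kg → 0.0034 × 10000 / 9.8 = 3.47 mm
Layer 650–510 hPa: Δp = 140 hPa = 14000 Pa, q̄ = 0.0041 kg/kg → 0.0041 × 14000 / 9.8 = 5.86 mm
Layer 510–250 hPa: Δp = 260 hPa = 26000 Pa, q̄ = 0.0013 kg/kg → 0.0013 × 26000 / 9.8 = 3.45 mm
PW = 26.45 + 3.47 + 5.86 + 3.45 = 39.23 ≈ 39.2 mm.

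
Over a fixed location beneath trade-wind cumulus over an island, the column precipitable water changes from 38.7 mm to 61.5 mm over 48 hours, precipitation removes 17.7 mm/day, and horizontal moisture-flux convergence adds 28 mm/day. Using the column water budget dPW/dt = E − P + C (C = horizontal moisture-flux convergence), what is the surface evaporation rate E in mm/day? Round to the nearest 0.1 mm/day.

dPW/dt = (61.5 − 38.7) mm / (48/24 day) = +11.400 mm/day.
E = dPW/dt + P − C = (+11.400) + 17.7 − (28) = 1.1 mm/day.

E ≈ 1.1 mm/day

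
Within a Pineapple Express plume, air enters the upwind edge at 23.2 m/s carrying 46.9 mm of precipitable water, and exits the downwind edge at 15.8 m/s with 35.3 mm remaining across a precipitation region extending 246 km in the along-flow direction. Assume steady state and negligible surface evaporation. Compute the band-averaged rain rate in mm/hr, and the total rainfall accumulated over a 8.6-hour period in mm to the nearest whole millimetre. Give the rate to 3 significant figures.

R ≈ 7.76 mm/hr; total ≈ 67 mm

Column moisture flux per unit crosswind length is F = V × PW.
Inflow: F_in = 23.2 × 46.9 = 1088.08 mm·m/s
Outflow: F_out = 15.8 × 35.3 = 557.74 mm·m/s
Steady-state rate R = (F_in − F_out)/L = (1088.08 − 557.74) / 246000 m = 2.156e-03 mm/s.
R = 2.156e-03 × 3600 = 7.76 mm/hr.
Over 8.6 h: total = 7.76 × 8.6 = 66.736 ≈ 67 mm.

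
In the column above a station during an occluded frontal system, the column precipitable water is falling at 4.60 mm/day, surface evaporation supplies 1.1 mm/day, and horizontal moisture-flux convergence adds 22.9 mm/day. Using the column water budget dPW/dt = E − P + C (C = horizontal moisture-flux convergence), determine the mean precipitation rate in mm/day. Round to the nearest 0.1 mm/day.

dPW/dt = -4.60 mm/day.
P = E + C − dPW/dt = 1.1 + (22.9) − (-4.60) = 28.6 mm/day.

P ≈ 28.6 mm/day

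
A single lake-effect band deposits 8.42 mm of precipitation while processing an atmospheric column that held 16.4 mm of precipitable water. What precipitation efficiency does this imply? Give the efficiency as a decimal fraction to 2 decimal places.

ε ≈ 0.51

ε = precipitation / PW = 8.42 / 16.4 = 0.51.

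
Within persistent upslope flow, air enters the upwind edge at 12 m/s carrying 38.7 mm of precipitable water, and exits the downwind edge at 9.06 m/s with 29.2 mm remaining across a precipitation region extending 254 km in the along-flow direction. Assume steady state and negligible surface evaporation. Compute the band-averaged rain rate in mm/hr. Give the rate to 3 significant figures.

R ≈ 2.83 mm/hr

Column moisture flux per unit crosswind length is F = V × PW.
Inflow: F_in = 12 × 38.7 = 464.4 mm·m/s
Outflow: F_out = 9.06 × 29.2 = 264.552 mm·m/s
Steady-state rate R = (F_in − F_out)/L = (464.4 − 264.552) / 254000 m = 7.868e-04 mm/s.
R = 7.868e-04 × 3600 = 2.83 mm/hr.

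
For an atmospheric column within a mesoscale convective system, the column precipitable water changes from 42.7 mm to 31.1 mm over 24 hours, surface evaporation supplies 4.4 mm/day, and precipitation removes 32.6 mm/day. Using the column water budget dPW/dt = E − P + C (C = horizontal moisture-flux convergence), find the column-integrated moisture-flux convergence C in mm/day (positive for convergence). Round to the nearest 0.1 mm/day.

C ≈ 16.6 mm/day

dPW/dt = (31.1 − 42.7) mm / (24/24 day) = -11.600 mm/day.
C = dPW/dt − E + P = (-11.600) − 4.4 + 32.6 = 16.6 mm/day.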